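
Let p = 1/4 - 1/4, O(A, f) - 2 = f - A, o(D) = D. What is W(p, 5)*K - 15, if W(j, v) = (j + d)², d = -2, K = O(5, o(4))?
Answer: -11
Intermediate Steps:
O(A, f) = 2 + f - A (O(A, f) = 2 + (f - A) = 2 + f - A)
p = 0 (p = 1*(¼) - 1*¼ = ¼ - ¼ = 0)
K = 1 (K = 2 + 4 - 1*5 = 2 + 4 - 5 = 1)
W(j, v) = (-2 + j)² (W(j, v) = (j - 2)² = (-2 + j)²)
W(p, 5)*K - 15 = (-2 + 0)²*1 - 15 = (-2)²*1 - 15 = 4*1 - 15 = 4 - 15 = -11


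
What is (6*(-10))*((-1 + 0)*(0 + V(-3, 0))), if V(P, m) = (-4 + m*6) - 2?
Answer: -360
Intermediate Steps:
V(P, m) = -6 + 6*m (V(P, m) = (-4 + 6*m) - 2 = -6 + 6*m)
(6*(-10))*((-1 + 0)*(0 + V(-3, 0))) = (6*(-10))*((-1 + 0)*(0 + (-6 + 6*0))) = -(-60)*(0 + (-6 + 0)) = -(-60)*(0 - 6) = -(-60)*(-6) = -60*6 = -360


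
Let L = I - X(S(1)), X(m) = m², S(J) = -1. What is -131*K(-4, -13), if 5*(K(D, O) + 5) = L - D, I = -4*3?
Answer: 4454/5 ≈ 890.80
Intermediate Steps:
I = -12
L = -13 (L = -12 - 1*(-1)² = -12 - 1*1 = -12 - 1 = -13)
K(D, O) = -38/5 - D/5 (K(D, O) = -5 + (-13 - D)/5 = -5 + (-13/5 - D/5) = -38/5 - D/5)
-131*K(-4, -13) = -131*(-38/5 - ⅕*(-4)) = -131*(-38/5 + ⅘) = -131*(-34/5) = 4454/5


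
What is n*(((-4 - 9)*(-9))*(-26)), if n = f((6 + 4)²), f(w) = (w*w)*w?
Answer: -3042000000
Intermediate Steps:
f(w) = w³ (f(w) = w²*w = w³)
n = 1000000 (n = ((6 + 4)²)³ = (10²)³ = 100³ = 1000000)
n*(((-4 - 9)*(-9))*(-26)) = 1000000*(((-4 - 9)*(-9))*(-26)) = 1000000*(-13*(-9)*(-26)) = 1000000*(117*(-26)) = 1000000*(-3042) = -3042000000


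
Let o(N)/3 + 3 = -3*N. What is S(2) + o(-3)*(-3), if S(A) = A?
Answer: -52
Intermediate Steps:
o(N) = -9 - 9*N (o(N) = -9 + 3*(-3*N) = -9 - 9*N)
S(2) + o(-3)*(-3) = 2 + (-9 - 9*(-3))*(-3) = 2 + (-9 + 27)*(-3) = 2 + 18*(-3) = 2 - 54 = -52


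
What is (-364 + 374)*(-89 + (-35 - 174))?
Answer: -2980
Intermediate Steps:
(-364 + 374)*(-89 + (-35 - 174)) = 10*(-89 - 209) = 10*(-298) = -2980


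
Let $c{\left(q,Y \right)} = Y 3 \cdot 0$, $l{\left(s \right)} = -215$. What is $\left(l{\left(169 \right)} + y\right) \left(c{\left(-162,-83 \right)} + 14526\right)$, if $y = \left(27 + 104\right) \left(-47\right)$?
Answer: $-92559672$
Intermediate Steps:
$c{\left(q,Y \right)} = 0$ ($c{\left(q,Y \right)} = 3 Y 0 = 0$)
$y = -6157$ ($y = 131 \left(-47\right) = -6157$)
$\left(l{\left(169 \right)} + y\right) \left(c{\left(-162,-83 \right)} + 14526\right) = \left(-215 - 6157\right) \left(0 + 14526\right) = \left(-6372\right) 14526 = -92559672$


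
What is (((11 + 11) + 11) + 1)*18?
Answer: 612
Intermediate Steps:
(((11 + 11) + 11) + 1)*18 = ((22 + 11) + 1)*18 = (33 + 1)*18 = 34*18 = 612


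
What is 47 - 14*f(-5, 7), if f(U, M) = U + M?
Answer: 19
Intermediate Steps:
f(U, M) = M + U
47 - 14*f(-5, 7) = 47 - 14*(7 - 5) = 47 - 14*2 = 47 - 28 = 19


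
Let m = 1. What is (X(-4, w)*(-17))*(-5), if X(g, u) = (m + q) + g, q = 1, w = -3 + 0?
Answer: -170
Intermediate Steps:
w = -3
X(g, u) = 2 + g (X(g, u) = (1 + 1) + g = 2 + g)
(X(-4, w)*(-17))*(-5) = ((2 - 4)*(-17))*(-5) = -2*(-17)*(-5) = 34*(-5) = -170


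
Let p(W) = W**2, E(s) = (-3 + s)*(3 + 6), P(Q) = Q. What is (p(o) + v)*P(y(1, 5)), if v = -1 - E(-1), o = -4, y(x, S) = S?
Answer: 255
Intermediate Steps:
E(s) = -27 + 9*s (E(s) = (-3 + s)*9 = -27 + 9*s)
v = 35 (v = -1 - (-27 + 9*(-1)) = -1 - (-27 - 9) = -1 - 1*(-36) = -1 + 36 = 35)
(p(o) + v)*P(y(1, 5)) = ((-4)**2 + 35)*5 = (16 + 35)*5 = 51*5 = 255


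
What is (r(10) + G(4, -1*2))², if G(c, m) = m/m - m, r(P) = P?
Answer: 169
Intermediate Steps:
G(c, m) = 1 - m
(r(10) + G(4, -1*2))² = (10 + (1 - (-1)*2))² = (10 + (1 - 1*(-2)))² = (10 + (1 + 2))² = (10 + 3)² = 13² = 169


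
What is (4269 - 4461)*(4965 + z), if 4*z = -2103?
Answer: -852336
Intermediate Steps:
z = -2103/4 (z = (1/4)*(-2103) = -2103/4 ≈ -525.75)
(4269 - 4461)*(4965 + z) = (4269 - 4461)*(4965 - 2103/4) = -192*17757/4 = -852336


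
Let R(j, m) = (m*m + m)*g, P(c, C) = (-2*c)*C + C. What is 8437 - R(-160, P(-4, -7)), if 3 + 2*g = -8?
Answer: 29920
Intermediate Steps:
g = -11/2 (g = -3/2 + (½)*(-8) = -3/2 - 4 = -11/2 ≈ -5.5000)
P(c, C) = C - 2*C*c (P(c, C) = -2*C*c + C = C - 2*C*c)
R(j, m) = -11*m/2 - 11*m²/2 (R(j, m) = (m*m + m)*(-11/2) = (m² + m)*(-11/2) = (m + m²)*(-11/2) = -11*m/2 - 11*m²/2)
8437 - R(-160, P(-4, -7)) = 8437 - (-11)*(-7*(1 - 2*(-4)))*(1 - 7*(1 - 2*(-4)))/2 = 8437 - (-11)*(-7*(1 + 8))*(1 - 7*(1 + 8))/2 = 8437 - (-11)*(-7*9)*(1 - 7*9)/2 = 8437 - (-11)*(-63)*(1 - 63)/2 = 8437 - (-11)*(-63)*(-62)/2 = 8437 - 1*(-21483) = 8437 + 21483 = 29920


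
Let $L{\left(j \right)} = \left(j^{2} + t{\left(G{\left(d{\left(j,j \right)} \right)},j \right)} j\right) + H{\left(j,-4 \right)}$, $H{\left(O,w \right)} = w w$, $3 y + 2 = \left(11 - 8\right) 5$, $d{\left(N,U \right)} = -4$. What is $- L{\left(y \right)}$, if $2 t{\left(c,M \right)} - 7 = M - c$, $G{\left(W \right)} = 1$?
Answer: $- \frac{343}{6} \approx -57.167$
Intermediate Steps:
$t{\left(c,M \right)} = \frac{7}{2} + \frac{M}{2} - \frac{c}{2}$ ($t{\left(c,M \right)} = \frac{7}{2} + \frac{M - c}{2} = \frac{7}{2} + \left(\frac{M}{2} - \frac{c}{2}\right) = \frac{7}{2} + \frac{M}{2} - \frac{c}{2}$)
$y = \frac{13}{3}$ ($y = - \frac{2}{3} + \frac{\left(11 - 8\right) 5}{3} = - \frac{2}{3} + \frac{3 \cdot 5}{3} = - \frac{2}{3} + \frac{1}{3} \cdot 15 = - \frac{2}{3} + 5 = \frac{13}{3} \approx 4.3333$)
$H{\left(O,w \right)} = w^{2}$
$L{\left(j \right)} = 16 + j^{2} + j \left(3 + \frac{j}{2}\right)$ ($L{\left(j \right)} = \left(j^{2} + \left(\frac{7}{2} + \frac{j}{2} - \frac{1}{2}\right) j\right) + \left(-4\right)^{2} = \left(j^{2} + \left(\frac{7}{2} + \frac{j}{2} - \frac{1}{2}\right) j\right) + 16 = \left(j^{2} + \left(3 + \frac{j}{2}\right) j\right) + 16 = \left(j^{2} + j \left(3 + \frac{j}{2}\right)\right) + 16 = 16 + j^{2} + j \left(3 + \frac{j}{2}\right)$)
$- L{\left(y \right)} = - (16 + 3 \cdot \frac{13}{3} + \frac{3 \left(\frac{13}{3}\right)^{2}}{2}) = - (16 + 13 + \frac{3}{2} \cdot \frac{169}{9}) = - (16 + 13 + \frac{169}{6}) = \left(-1\right) \frac{343}{6} = - \frac{343}{6}$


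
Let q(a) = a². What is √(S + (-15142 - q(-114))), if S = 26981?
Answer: I*√1157 ≈ 34.015*I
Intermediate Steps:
√(S + (-15142 - q(-114))) = √(26981 + (-15142 - 1*(-114)²)) = √(26981 + (-15142 - 1*12996)) = √(26981 + (-15142 - 12996)) = √(26981 - 28138) = √(-1157) = I*√1157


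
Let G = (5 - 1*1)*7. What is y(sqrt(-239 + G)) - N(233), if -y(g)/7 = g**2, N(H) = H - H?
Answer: 1477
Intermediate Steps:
N(H) = 0
G = 28 (G = (5 - 1)*7 = 4*7 = 28)
y(g) = -7*g**2
y(sqrt(-239 + G)) - N(233) = -7*(sqrt(-239 + 28))**2 - 1*0 = -7*(sqrt(-211))**2 + 0 = -7*(I*sqrt(211))**2 + 0 = -7*(-211) + 0 = 1477 + 0 = 1477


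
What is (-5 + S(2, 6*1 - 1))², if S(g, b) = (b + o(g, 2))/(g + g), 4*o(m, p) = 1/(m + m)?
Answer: 57121/4096 ≈ 13.946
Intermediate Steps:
o(m, p) = 1/(8*m) (o(m, p) = 1/(4*(m + m)) = 1/(4*((2*m))) = (1/(2*m))/4 = 1/(8*m))
S(g, b) = (b + 1/(8*g))/(2*g) (S(g, b) = (b + 1/(8*g))/(g + g) = (b + 1/(8*g))/((2*g)) = (b + 1/(8*g))*(1/(2*g)) = (b + 1/(8*g))/(2*g))
(-5 + S(2, 6*1 - 1))² = (-5 + (1/16)*(1 + 8*(6*1 - 1)*2)/2²)² = (-5 + (1/16)*(¼)*(1 + 8*(6 - 1)*2))² = (-5 + (1/16)*(¼)*(1 + 8*5*2))² = (-5 + (1/16)*(¼)*(1 + 80))² = (-5 + (1/16)*(¼)*81)² = (-5 + 81/64)² = (-239/64)² = 57121/4096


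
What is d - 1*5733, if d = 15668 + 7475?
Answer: 17410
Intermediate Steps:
d = 23143
d - 1*5733 = 23143 - 1*5733 = 23143 - 5733 = 17410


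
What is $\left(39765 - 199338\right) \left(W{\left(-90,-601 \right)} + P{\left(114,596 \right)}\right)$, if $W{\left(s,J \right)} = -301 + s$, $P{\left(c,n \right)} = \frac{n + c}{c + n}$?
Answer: $62233470$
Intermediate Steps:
$P{\left(c,n \right)} = 1$ ($P{\left(c,n \right)} = \frac{c + n}{c + n} = 1$)
$\left(39765 - 199338\right) \left(W{\left(-90,-601 \right)} + P{\left(114,596 \right)}\right) = \left(39765 - 199338\right) \left(\left(-301 - 90\right) + 1\right) = - 159573 \left(-391 + 1\right) = \left(-159573\right) \left(-390\right) = 62233470$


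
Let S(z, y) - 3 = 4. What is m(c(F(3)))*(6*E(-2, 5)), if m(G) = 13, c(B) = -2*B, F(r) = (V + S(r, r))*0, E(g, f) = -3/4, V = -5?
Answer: -117/2 ≈ -58.500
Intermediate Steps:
S(z, y) = 7 (S(z, y) = 3 + 4 = 7)
E(g, f) = -3/4 (E(g, f) = -3*1/4 = -3/4)
F(r) = 0 (F(r) = (-5 + 7)*0 = 2*0 = 0)
m(c(F(3)))*(6*E(-2, 5)) = 13*(6*(-3/4)) = 13*(-9/2) = -117/2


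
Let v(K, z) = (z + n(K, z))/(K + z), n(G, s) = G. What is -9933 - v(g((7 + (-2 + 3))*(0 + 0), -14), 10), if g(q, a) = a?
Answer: -9934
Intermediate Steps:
v(K, z) = 1 (v(K, z) = (z + K)/(K + z) = (K + z)/(K + z) = 1)
-9933 - v(g((7 + (-2 + 3))*(0 + 0), -14), 10) = -9933 - 1*1 = -9933 - 1 = -9934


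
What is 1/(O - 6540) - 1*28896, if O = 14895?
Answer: -241426079/8355 ≈ -28896.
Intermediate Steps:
1/(O - 6540) - 1*28896 = 1/(14895 - 6540) - 1*28896 = 1/8355 - 28896 = -241426079/8355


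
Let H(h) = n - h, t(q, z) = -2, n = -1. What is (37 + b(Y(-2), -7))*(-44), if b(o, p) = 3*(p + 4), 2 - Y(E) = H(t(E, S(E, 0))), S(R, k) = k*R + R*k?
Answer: -1232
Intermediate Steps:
S(R, k) = 2*R*k (S(R, k) = R*k + R*k = 2*R*k)
H(h) = -1 - h
Y(E) = 1 (Y(E) = 2 - (-1 - 1*(-2)) = 2 - (-1 + 2) = 2 - 1*1 = 2 - 1 = 1)
b(o, p) = 12 + 3*p (b(o, p) = 3*(4 + p) = 12 + 3*p)
(37 + b(Y(-2), -7))*(-44) = (37 + (12 + 3*(-7)))*(-44) = (37 + (12 - 21))*(-44) = (37 - 9)*(-44) = 28*(-44) = -1232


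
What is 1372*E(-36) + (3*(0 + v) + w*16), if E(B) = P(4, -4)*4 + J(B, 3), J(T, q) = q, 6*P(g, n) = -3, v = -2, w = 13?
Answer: 1574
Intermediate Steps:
P(g, n) = -½ (P(g, n) = (⅙)*(-3) = -½)
E(B) = 1 (E(B) = -½*4 + 3 = -2 + 3 = 1)
1372*E(-36) + (3*(0 + v) + w*16) = 1372*1 + (3*(0 - 2) + 13*16) = 1372 + (3*(-2) + 208) = 1372 + (-6 + 208) = 1372 + 202 = 1574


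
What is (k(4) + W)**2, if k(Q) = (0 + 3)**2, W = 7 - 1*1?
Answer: 225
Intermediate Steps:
W = 6 (W = 7 - 1 = 6)
k(Q) = 9 (k(Q) = 3**2 = 9)
(k(4) + W)**2 = (9 + 6)**2 = 15**2 = 225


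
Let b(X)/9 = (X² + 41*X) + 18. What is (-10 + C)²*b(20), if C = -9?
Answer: 4022262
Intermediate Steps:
b(X) = 162 + 9*X² + 369*X (b(X) = 9*((X² + 41*X) + 18) = 9*(18 + X² + 41*X) = 162 + 9*X² + 369*X)
(-10 + C)²*b(20) = (-10 - 9)²*(162 + 9*20² + 369*20) = (-19)²*(162 + 9*400 + 7380) = 361*(162 + 3600 + 7380) = 361*11142 = 4022262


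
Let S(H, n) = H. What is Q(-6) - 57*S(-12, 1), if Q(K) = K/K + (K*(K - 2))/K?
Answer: 677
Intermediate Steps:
Q(K) = -1 + K (Q(K) = 1 + (K*(-2 + K))/K = 1 + (-2 + K) = -1 + K)
Q(-6) - 57*S(-12, 1) = (-1 - 6) - 57*(-12) = -7 + 684 = 677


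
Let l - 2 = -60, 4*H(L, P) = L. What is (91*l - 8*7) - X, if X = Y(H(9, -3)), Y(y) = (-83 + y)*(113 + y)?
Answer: 63559/16 ≈ 3972.4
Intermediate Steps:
H(L, P) = L/4
l = -58 (l = 2 - 60 = -58)
X = -148903/16 (X = -9379 + ((1/4)*9)**2 + 30*((1/4)*9) = -9379 + (9/4)**2 + 30*(9/4) = -9379 + 81/16 + 135/2 = -148903/16 ≈ -9306.4)
(91*l - 8*7) - X = (91*(-58) - 8*7) - 1*(-148903/16) = (-5278 - 56) + 148903/16 = -5334 + 148903/16 = 63559/16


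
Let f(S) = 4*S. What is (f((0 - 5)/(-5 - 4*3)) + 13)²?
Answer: 58081/289 ≈ 200.97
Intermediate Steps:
(f((0 - 5)/(-5 - 4*3)) + 13)² = (4*((0 - 5)/(-5 - 4*3)) + 13)² = (4*(-5/(-5 - 12)) + 13)² = (4*(-5/(-17)) + 13)² = (4*(-5*(-1/17)) + 13)² = (4*(5/17) + 13)² = (20/17 + 13)² = (241/17)² = 58081/289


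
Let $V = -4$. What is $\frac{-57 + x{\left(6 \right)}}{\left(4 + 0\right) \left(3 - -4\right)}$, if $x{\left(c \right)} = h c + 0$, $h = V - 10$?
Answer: $- \frac{141}{28} \approx -5.0357$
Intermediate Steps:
$h = -14$ ($h = -4 - 10 = -14$)
$x{\left(c \right)} = - 14 c$ ($x{\left(c \right)} = - 14 c + 0 = - 14 c$)
$\frac{-57 + x{\left(6 \right)}}{\left(4 + 0\right) \left(3 - -4\right)} = \frac{-57 - 84}{\left(4 + 0\right) \left(3 - -4\right)} = \frac{-57 - 84}{4 \left(3 + 4\right)} = - \frac{141}{4 \cdot 7} = - \frac{141}{28}$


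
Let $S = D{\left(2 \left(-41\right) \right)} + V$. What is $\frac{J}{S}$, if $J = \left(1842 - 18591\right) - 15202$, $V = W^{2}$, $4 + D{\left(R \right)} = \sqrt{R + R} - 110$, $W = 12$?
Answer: $- \frac{479265}{532} + \frac{31951 i \sqrt{41}}{532} \approx -900.87 + 384.56 i$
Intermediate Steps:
$D{\left(R \right)} = -114 + \sqrt{2} \sqrt{R}$ ($D{\left(R \right)} = -4 + \left(\sqrt{R + R} - 110\right) = -4 + \left(\sqrt{2 R} - 110\right) = -4 + \left(\sqrt{2} \sqrt{R} - 110\right) = -4 + \left(-110 + \sqrt{2} \sqrt{R}\right) = -114 + \sqrt{2} \sqrt{R}$)
$V = 144$ ($V = 12^{2} = 144$)
$S = 30 + 2 i \sqrt{41}$ ($S = \left(-114 + \sqrt{2} \sqrt{2 \left(-41\right)}\right) + 144 = \left(-114 + \sqrt{2} \sqrt{-82}\right) + 144 = \left(-114 + \sqrt{2} i \sqrt{82}\right) + 144 = \left(-114 + 2 i \sqrt{41}\right) + 144 = 30 + 2 i \sqrt{41} \approx 30.0 + 12.806 i$)
$J = -31951$ ($J = -16749 - 15202 = -31951$)
$\frac{J}{S} = - \frac{31951}{30 + 2 i \sqrt{41}}$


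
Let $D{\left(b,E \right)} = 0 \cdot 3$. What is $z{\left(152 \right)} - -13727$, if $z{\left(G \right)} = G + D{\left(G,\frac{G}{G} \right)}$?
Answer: $13879$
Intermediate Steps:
$D{\left(b,E \right)} = 0$
$z{\left(G \right)} = G$ ($z{\left(G \right)} = G + 0 = G$)
$z{\left(152 \right)} - -13727 = 152 - -13727 = 152 + 13727 = 13879$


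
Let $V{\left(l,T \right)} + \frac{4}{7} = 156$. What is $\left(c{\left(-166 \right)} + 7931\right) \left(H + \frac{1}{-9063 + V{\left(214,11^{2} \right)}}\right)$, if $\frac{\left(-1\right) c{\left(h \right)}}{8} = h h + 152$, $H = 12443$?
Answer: $- \frac{165826537422676}{62353} \approx -2.6595 \cdot 10^{9}$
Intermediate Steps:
$V{\left(l,T \right)} = \frac{1088}{7}$ ($V{\left(l,T \right)} = - \frac{4}{7} + 156 = \frac{1088}{7}$)
$c{\left(h \right)} = -1216 - 8 h^{2}$ ($c{\left(h \right)} = - 8 \left(h h + 152\right) = - 8 \left(h^{2} + 152\right) = - 8 \left(152 + h^{2}\right) = -1216 - 8 h^{2}$)
$\left(c{\left(-166 \right)} + 7931\right) \left(H + \frac{1}{-9063 + V{\left(214,11^{2} \right)}}\right) = \left(\left(-1216 - 8 \left(-166\right)^{2}\right) + 7931\right) \left(12443 + \frac{1}{-9063 + \frac{1088}{7}}\right) = \left(\left(-1216 - 220448\right) + 7931\right) \left(12443 + \frac{1}{- \frac{62353}{7}}\right) = \left(\left(-1216 - 220448\right) + 7931\right) \left(12443 - \frac{7}{62353}\right) = \left(-221664 + 7931\right) \frac{775858372}{62353} = \left(-213733\right) \frac{775858372}{62353} = - \frac{165826537422676}{62353}$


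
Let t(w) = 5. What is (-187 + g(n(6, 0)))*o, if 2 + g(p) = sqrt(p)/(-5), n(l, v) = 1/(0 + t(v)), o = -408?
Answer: 77112 + 408*sqrt(5)/25 ≈ 77149.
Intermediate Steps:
n(l, v) = 1/5 (n(l, v) = 1/(0 + 5) = 1/5)
g(p) = -2 - sqrt(p)/5 (g(p) = -2 + sqrt(p)/(-5) = -2 - sqrt(p)/5)
(-187 + g(n(6, 0)))*o = (-187 + (-2 - sqrt(5)/25))*(-408) = (-189 - sqrt(5)/25)*(-408) = 77112 + 408*sqrt(5)/25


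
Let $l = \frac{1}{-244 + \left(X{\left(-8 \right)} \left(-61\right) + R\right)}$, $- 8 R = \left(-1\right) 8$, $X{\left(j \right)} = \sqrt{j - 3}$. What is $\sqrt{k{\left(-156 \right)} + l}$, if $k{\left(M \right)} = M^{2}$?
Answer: $\sqrt{\frac{5913647 + 1484496 i \sqrt{11}}{243 + 61 i \sqrt{11}}} \approx 156.0 + 8.0 \cdot 10^{-6} i$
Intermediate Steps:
$X{\left(j \right)} = \sqrt{-3 + j}$
$R = 1$ ($R = - \frac{\left(-1\right) 8}{8} = \left(- \frac{1}{8}\right) \left(-8\right) = 1$)
$l = \frac{1}{-243 - 61 i \sqrt{11}}$ ($l = \frac{1}{-244 + \left(\sqrt{-3 - 8} \left(-61\right) + 1\right)} = \frac{1}{-244 + \left(\sqrt{-11} \left(-61\right) + 1\right)} = \frac{1}{-244 + \left(i \sqrt{11} \left(-61\right) + 1\right)} = \frac{1}{-244 + \left(- 61 i \sqrt{11} + 1\right)} = \frac{1}{-244 + \left(1 - 61 i \sqrt{11}\right)} = \frac{1}{-243 - 61 i \sqrt{11}} \approx -0.0024305 + 0.0020235 i$)
$\sqrt{k{\left(-156 \right)} + l} = \sqrt{\left(-156\right)^{2} + \frac{i}{- 243 i + 61 \sqrt{11}}} = \sqrt{24336 + \frac{i}{- 243 i + 61 \sqrt{11}}}$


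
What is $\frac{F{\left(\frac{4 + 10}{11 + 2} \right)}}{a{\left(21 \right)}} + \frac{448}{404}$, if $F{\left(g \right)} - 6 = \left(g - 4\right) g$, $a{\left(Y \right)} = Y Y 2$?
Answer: $\frac{8371589}{7527429} \approx 1.1121$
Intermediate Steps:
$a{\left(Y \right)} = 2 Y^{2}$ ($a{\left(Y \right)} = Y^{2} \cdot 2 = 2 Y^{2}$)
$F{\left(g \right)} = 6 + g \left(-4 + g\right)$ ($F{\left(g \right)} = 6 + \left(g - 4\right) g = 6 + \left(-4 + g\right) g = 6 + g \left(-4 + g\right)$)
$\frac{F{\left(\frac{4 + 10}{11 + 2} \right)}}{a{\left(21 \right)}} + \frac{448}{404} = \frac{6 + \left(\frac{4 + 10}{11 + 2}\right)^{2} - 4 \frac{4 + 10}{11 + 2}}{2 \cdot 21^{2}} + \frac{448}{404} = \frac{6 + \left(\frac{14}{13}\right)^{2} - 4 \cdot \frac{14}{13}}{2 \cdot 441} + 448 \cdot \frac{1}{404} = \frac{6 + \left(14 \cdot \frac{1}{13}\right)^{2} - 4 \cdot 14 \cdot \frac{1}{13}}{882} + \frac{112}{101} = \left(6 + \left(\frac{14}{13}\right)^{2} - \frac{56}{13}\right) \frac{1}{882} + \frac{112}{101} = \left(6 + \frac{196}{169} - \frac{56}{13}\right) \frac{1}{882} + \frac{112}{101} = \frac{482}{169} \cdot \frac{1}{882} + \frac{112}{101} = \frac{241}{74529} + \frac{112}{101} = \frac{8371589}{7527429}$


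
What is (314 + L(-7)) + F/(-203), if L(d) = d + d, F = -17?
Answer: 60917/203 ≈ 300.08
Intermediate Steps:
L(d) = 2*d
(314 + L(-7)) + F/(-203) = (314 + 2*(-7)) - 17/(-203) = (314 - 14) - 17*(-1/203) = 300 + 17/203 = 60917/203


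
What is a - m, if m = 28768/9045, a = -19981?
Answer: -180756913/9045 ≈ -19984.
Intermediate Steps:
m = 28768/9045 (m = 28768*(1/9045) = 28768/9045 ≈ 3.1805)
a - m = -19981 - 1*28768/9045 = -19981 - 28768/9045 = -180756913/9045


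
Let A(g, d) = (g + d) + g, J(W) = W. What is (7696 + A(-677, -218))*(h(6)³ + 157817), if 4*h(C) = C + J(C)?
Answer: 966636656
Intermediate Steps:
A(g, d) = d + 2*g (A(g, d) = (d + g) + g = d + 2*g)
h(C) = C/2 (h(C) = (C + C)/4 = (2*C)/4 = C/2)
(7696 + A(-677, -218))*(h(6)³ + 157817) = (7696 + (-218 + 2*(-677)))*(((½)*6)³ + 157817) = (7696 + (-218 - 1354))*(3³ + 157817) = (7696 - 1572)*(27 + 157817) = 6124*157844 = 966636656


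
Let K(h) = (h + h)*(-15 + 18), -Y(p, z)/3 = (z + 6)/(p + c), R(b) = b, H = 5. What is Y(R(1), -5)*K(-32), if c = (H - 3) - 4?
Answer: -576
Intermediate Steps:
c = -2 (c = (5 - 3) - 4 = 2 - 4 = -2)
Y(p, z) = -3*(6 + z)/(-2 + p) (Y(p, z) = -3*(z + 6)/(p - 2) = -3*(6 + z)/(-2 + p))
K(h) = 6*h (K(h) = (2*h)*3 = 6*h)
Y(R(1), -5)*K(-32) = (3*(-6 - 1*(-5))/(-2 + 1))*(6*(-32)) = (3*(-6 + 5)/(-1))*(-192) = (3*(-1)*(-1))*(-192) = 3*(-192) = -576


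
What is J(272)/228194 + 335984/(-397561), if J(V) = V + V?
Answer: -38226629856/45360517417 ≈ -0.84273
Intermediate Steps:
J(V) = 2*V
J(272)/228194 + 335984/(-397561) = (2*272)/228194 + 335984/(-397561) = 544*(1/228194) + 335984*(-1/397561) = 272/114097 - 335984/397561 = -38226629856/45360517417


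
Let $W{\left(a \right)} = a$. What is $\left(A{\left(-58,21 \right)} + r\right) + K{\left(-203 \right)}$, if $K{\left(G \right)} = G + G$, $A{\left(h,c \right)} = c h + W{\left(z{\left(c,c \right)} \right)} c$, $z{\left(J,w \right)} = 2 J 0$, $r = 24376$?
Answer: $22752$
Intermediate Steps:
$z{\left(J,w \right)} = 0$
$A{\left(h,c \right)} = c h$ ($A{\left(h,c \right)} = c h + 0 c = c h + 0 = c h$)
$K{\left(G \right)} = 2 G$
$\left(A{\left(-58,21 \right)} + r\right) + K{\left(-203 \right)} = \left(21 \left(-58\right) + 24376\right) + 2 \left(-203\right) = \left(-1218 + 24376\right) - 406 = 23158 - 406 = 22752$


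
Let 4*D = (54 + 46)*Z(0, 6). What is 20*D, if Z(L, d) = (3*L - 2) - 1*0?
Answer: -1000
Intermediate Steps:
Z(L, d) = -2 + 3*L (Z(L, d) = (-2 + 3*L) + 0 = -2 + 3*L)
D = -50 (D = ((54 + 46)*(-2 + 3*0))/4 = (100*(-2 + 0))/4 = (100*(-2))/4 = (¼)*(-200) = -50)
20*D = 20*(-50) = -1000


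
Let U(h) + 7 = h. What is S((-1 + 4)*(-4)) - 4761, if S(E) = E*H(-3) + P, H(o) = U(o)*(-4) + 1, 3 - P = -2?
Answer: -5248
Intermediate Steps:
P = 5 (P = 3 - 1*(-2) = 3 + 2 = 5)
U(h) = -7 + h
H(o) = 29 - 4*o (H(o) = (-7 + o)*(-4) + 1 = (28 - 4*o) + 1 = 29 - 4*o)
S(E) = 5 + 41*E (S(E) = E*(29 - 4*(-3)) + 5 = E*(29 + 12) + 5 = E*41 + 5 = 41*E + 5 = 5 + 41*E)
S((-1 + 4)*(-4)) - 4761 = (5 + 41*((-1 + 4)*(-4))) - 4761 = (5 + 41*(3*(-4))) - 4761 = (5 + 41*(-12)) - 4761 = (5 - 492) - 4761 = -487 - 4761 = -5248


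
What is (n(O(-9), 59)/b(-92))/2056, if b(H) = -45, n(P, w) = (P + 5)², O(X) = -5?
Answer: 0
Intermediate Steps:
n(P, w) = (5 + P)²
(n(O(-9), 59)/b(-92))/2056 = ((5 - 5)²/(-45))/2056 = (0²*(-1/45))*(1/2056) = (0*(-1/45))*(1/2056) = 0*(1/2056) = 0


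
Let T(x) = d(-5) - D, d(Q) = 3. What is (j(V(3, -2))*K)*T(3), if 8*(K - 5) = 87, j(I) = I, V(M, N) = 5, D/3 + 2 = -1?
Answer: 1905/2 ≈ 952.50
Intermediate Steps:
D = -9 (D = -6 + 3*(-1) = -6 - 3 = -9)
K = 127/8 (K = 5 + (1/8)*87 = 5 + 87/8 = 127/8 ≈ 15.875)
T(x) = 12 (T(x) = 3 - 1*(-9) = 3 + 9 = 12)
(j(V(3, -2))*K)*T(3) = (5*(127/8))*12 = (635/8)*12 = 1905/2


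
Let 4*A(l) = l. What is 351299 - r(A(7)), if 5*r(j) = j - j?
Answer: 351299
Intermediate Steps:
A(l) = l/4
r(j) = 0 (r(j) = (j - j)/5 = (⅕)*0 = 0)
351299 - r(A(7)) = 351299 - 1*0 = 351299 + 0 = 351299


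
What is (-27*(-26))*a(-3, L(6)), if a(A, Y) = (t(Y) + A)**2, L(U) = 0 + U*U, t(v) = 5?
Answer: 2808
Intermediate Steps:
L(U) = U**2 (L(U) = 0 + U**2 = U**2)
a(A, Y) = (5 + A)**2
(-27*(-26))*a(-3, L(6)) = (-27*(-26))*(5 - 3)**2 = 702*2**2 = 702*4 = 2808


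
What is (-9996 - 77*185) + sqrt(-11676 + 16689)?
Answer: -24241 + 3*sqrt(557) ≈ -24170.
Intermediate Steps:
(-9996 - 77*185) + sqrt(-11676 + 16689) = (-9996 - 14245) + sqrt(5013) = -24241 + 3*sqrt(557)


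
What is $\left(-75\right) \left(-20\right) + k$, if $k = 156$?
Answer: $1656$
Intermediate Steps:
$\left(-75\right) \left(-20\right) + k = \left(-75\right) \left(-20\right) + 156 = 1500 + 156 = 1656$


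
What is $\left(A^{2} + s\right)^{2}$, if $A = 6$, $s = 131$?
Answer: $27889$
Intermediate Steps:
$\left(A^{2} + s\right)^{2} = \left(6^{2} + 131\right)^{2} = \left(36 + 131\right)^{2} = 167^{2} = 27889$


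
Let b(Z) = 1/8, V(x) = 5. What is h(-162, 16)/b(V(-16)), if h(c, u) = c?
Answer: -1296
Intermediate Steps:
b(Z) = ⅛
h(-162, 16)/b(V(-16)) = -162/⅛ = -162*8 = -1296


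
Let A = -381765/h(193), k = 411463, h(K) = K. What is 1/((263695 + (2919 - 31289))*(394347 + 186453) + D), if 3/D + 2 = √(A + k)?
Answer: 3600513338112240386/492106497389965585056858719421 - √15252904642/492106497389965585056858719421 ≈ 7.3165e-12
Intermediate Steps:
A = -381765/193 ≈ -1978.1
D = 3/(-2 + √15252904642/193) (D = 3/(-2 + √(-381765/193 + 411463)) = 3/(-2 + √(79030594/193)) = 3/(-2 + √15252904642/193) ≈ 0.0047029)
1/((263695 + (2919 - 31289))*(394347 + 186453) + D) = 1/((263695 + (2919 - 31289))*(394347 + 186453) + (193/13171637 + √15252904642/26343274)) = 1/((263695 - 28370)*580800 + (193/13171637 + √15252904642/26343274)) = 1/(235325*580800 + (193/13171637 + √15252904642/26343274)) = 1/(136676760000 + (193/13171637 + √15252904642/26343274)) = 1/(1800256669056120193/13171637 + √15252904642/26343274)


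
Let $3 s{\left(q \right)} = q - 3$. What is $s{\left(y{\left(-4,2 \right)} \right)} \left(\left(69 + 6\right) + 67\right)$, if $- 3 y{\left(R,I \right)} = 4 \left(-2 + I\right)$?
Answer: $-142$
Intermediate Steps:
$y{\left(R,I \right)} = \frac{8}{3} - \frac{4 I}{3}$ ($y{\left(R,I \right)} = - \frac{4 \left(-2 + I\right)}{3} = - \frac{-8 + 4 I}{3} = \frac{8}{3} - \frac{4 I}{3}$)
$s{\left(q \right)} = -1 + \frac{q}{3}$ ($s{\left(q \right)} = \frac{q - 3}{3} = \frac{-3 + q}{3} = -1 + \frac{q}{3}$)
$s{\left(y{\left(-4,2 \right)} \right)} \left(\left(69 + 6\right) + 67\right) = \left(-1 + \frac{\frac{8}{3} - \frac{8}{3}}{3}\right) \left(\left(69 + 6\right) + 67\right) = \left(-1 + \frac{\frac{8}{3} - \frac{8}{3}}{3}\right) \left(75 + 67\right) = \left(-1 + \frac{1}{3} \cdot 0\right) 142 = \left(-1 + 0\right) 142 = \left(-1\right) 142 = -142$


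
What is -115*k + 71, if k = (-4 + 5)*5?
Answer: -504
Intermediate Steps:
k = 5 (k = 1*5 = 5)
-115*k + 71 = -115*5 + 71 = -575 + 71 = -504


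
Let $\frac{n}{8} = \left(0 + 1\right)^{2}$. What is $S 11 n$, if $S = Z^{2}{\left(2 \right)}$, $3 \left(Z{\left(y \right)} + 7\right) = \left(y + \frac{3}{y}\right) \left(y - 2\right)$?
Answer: $4312$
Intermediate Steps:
$Z{\left(y \right)} = -7 + \frac{\left(-2 + y\right) \left(y + \frac{3}{y}\right)}{3}$ ($Z{\left(y \right)} = -7 + \frac{\left(y + \frac{3}{y}\right) \left(y - 2\right)}{3} = -7 + \frac{\left(y + \frac{3}{y}\right) \left(-2 + y\right)}{3} = -7 + \frac{\left(-2 + y\right) \left(y + \frac{3}{y}\right)}{3}$)
$S = 49$ ($S = \left(-6 - \frac{2}{2} - \frac{4}{3} + \frac{2^{2}}{3}\right)^{2} = \left(-6 - 1 - \frac{4}{3} + \frac{1}{3} \cdot 4\right)^{2} = \left(-6 - 1 - \frac{4}{3} + \frac{4}{3}\right)^{2} = \left(-7\right)^{2} = 49$)
$n = 8$ ($n = 8 \left(0 + 1\right)^{2} = 8 \cdot 1^{2} = 8 \cdot 1 = 8$)
$S 11 n = 49 \cdot 11 \cdot 8 = 539 \cdot 8 = 4312$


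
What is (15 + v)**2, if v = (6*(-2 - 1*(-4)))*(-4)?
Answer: 1089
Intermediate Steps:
v = -48 (v = (6*(-2 + 4))*(-4) = (6*2)*(-4) = 12*(-4) = -48)
(15 + v)**2 = (15 - 48)**2 = (-33)**2 = 1089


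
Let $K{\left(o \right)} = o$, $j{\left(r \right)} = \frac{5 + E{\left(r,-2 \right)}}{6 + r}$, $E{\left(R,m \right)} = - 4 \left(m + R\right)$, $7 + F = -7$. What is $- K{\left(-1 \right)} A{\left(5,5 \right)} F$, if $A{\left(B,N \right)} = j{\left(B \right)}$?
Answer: $\frac{98}{11} \approx 8.9091$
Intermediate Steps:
$F = -14$ ($F = -7 - 7 = -14$)
$E{\left(R,m \right)} = - 4 R - 4 m$ ($E{\left(R,m \right)} = - 4 \left(R + m\right) = - 4 R - 4 m$)
$j{\left(r \right)} = \frac{13 - 4 r}{6 + r}$ ($j{\left(r \right)} = \frac{5 - \left(-8 + 4 r\right)}{6 + r} = \frac{13 - 4 r}{6 + r}$)
$A{\left(B,N \right)} = \frac{13 - 4 B}{6 + B}$
$- K{\left(-1 \right)} A{\left(5,5 \right)} F = - \left(-1\right) \frac{13 - 20}{6 + 5} \left(-14\right) = - \left(-1\right) \frac{13 - 20}{11} \left(-14\right) = - \left(-1\right) \frac{1}{11} \left(-7\right) \left(-14\right) = - \frac{\left(-1\right) \left(-7\right)}{11} \left(-14\right) = \left(-1\right) \frac{7}{11} \left(-14\right) = \left(- \frac{7}{11}\right) \left(-14\right) = \frac{98}{11}$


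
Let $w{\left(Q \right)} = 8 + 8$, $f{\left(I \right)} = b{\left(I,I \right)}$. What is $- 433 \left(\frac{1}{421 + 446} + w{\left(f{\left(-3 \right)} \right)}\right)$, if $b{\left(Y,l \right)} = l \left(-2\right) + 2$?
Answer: $- \frac{6007009}{867} \approx -6928.5$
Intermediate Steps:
$b{\left(Y,l \right)} = 2 - 2 l$ ($b{\left(Y,l \right)} = - 2 l + 2 = 2 - 2 l$)
$f{\left(I \right)} = 2 - 2 I$
$w{\left(Q \right)} = 16$
$- 433 \left(\frac{1}{421 + 446} + w{\left(f{\left(-3 \right)} \right)}\right) = - 433 \left(\frac{1}{421 + 446} + 16\right) = - 433 \left(\frac{1}{867} + 16\right) = \left(-433\right) \frac{13873}{867} = - \frac{6007009}{867}$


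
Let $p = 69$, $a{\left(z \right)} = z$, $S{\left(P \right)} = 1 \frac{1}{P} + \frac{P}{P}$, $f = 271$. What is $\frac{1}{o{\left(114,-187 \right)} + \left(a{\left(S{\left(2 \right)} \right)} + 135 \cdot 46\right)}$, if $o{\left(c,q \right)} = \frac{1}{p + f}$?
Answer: $\frac{340}{2111911} \approx 0.00016099$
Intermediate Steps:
$S{\left(P \right)} = 1 + \frac{1}{P}$ ($S{\left(P \right)} = \frac{1}{P} + 1 = 1 + \frac{1}{P}$)
$o{\left(c,q \right)} = \frac{1}{340}$ ($o{\left(c,q \right)} = \frac{1}{69 + 271} = \frac{1}{340}$)
$\frac{1}{o{\left(114,-187 \right)} + \left(a{\left(S{\left(2 \right)} \right)} + 135 \cdot 46\right)} = \frac{1}{\frac{1}{340} + \left(\frac{1 + 2}{2} + 135 \cdot 46\right)} = \frac{1}{\frac{1}{340} + \left(\frac{1}{2} \cdot 3 + 6210\right)} = \frac{1}{\frac{1}{340} + \left(\frac{3}{2} + 6210\right)} = \frac{1}{\frac{1}{340} + \frac{12423}{2}} = \frac{1}{\frac{2111911}{340}} = \frac{340}{2111911}$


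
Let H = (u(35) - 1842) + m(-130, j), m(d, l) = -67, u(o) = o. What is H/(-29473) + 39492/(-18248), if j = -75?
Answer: -282437741/134455826 ≈ -2.1006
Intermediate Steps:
H = -1874 (H = (35 - 1842) - 67 = -1807 - 67 = -1874)
H/(-29473) + 39492/(-18248) = -1874/(-29473) + 39492/(-18248) = -1874*(-1/29473) + 39492*(-1/18248) = 1874/29473 - 9873/4562 = -282437741/134455826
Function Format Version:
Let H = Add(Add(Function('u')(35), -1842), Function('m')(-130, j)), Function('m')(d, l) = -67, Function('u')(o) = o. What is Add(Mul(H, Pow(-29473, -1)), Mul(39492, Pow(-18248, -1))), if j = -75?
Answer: Rational(-282437741, 134455826) ≈ -2.1006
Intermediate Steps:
H = -1874 (H = Add(Add(35, -1842), -67) = Add(-1807, -67) = -1874)
Add(Mul(H, Pow(-29473, -1)), Mul(39492, Pow(-18248, -1))) = Add(Mul(-1874, Pow(-29473, -1)), Mul(39492, Pow(-18248, -1))) = Add(Mul(-1874, Rational(-1, 29473)), Mul(39492, Rational(-1, 18248))) = Add(Rational(1874, 29473), Rational(-9873, 4562)) = Rational(-282437741, 134455826)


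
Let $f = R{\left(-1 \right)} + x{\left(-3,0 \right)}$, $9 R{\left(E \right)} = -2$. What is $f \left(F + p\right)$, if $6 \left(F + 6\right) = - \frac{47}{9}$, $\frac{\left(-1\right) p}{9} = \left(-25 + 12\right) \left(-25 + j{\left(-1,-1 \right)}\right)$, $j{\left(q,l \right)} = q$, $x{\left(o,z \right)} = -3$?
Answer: $\frac{4774531}{486} \approx 9824.1$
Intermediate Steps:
$R{\left(E \right)} = - \frac{2}{9}$ ($R{\left(E \right)} = \frac{1}{9} \left(-2\right) = - \frac{2}{9}$)
$p = -3042$ ($p = - 9 \left(-25 + 12\right) \left(-25 - 1\right) = - 9 \left(\left(-13\right) \left(-26\right)\right) = \left(-9\right) 338 = -3042$)
$f = - \frac{29}{9}$ ($f = - \frac{2}{9} - 3 = - \frac{29}{9} \approx -3.2222$)
$F = - \frac{371}{54}$ ($F = -6 + \frac{\left(-47\right) \frac{1}{9}}{6} = -6 + \frac{1}{6} \left(- \frac{47}{9}\right) = -6 - \frac{47}{54} = - \frac{371}{54} \approx -6.8704$)
$f \left(F + p\right) = - \frac{29 \left(- \frac{371}{54} - 3042\right)}{9} = \left(- \frac{29}{9}\right) \left(- \frac{164639}{54}\right) = \frac{4774531}{486}$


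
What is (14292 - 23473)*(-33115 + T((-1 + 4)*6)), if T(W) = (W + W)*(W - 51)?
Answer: 314935843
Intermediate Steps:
T(W) = 2*W*(-51 + W) (T(W) = (2*W)*(-51 + W) = 2*W*(-51 + W))
(14292 - 23473)*(-33115 + T((-1 + 4)*6)) = (14292 - 23473)*(-33115 + 2*((-1 + 4)*6)*(-51 + (-1 + 4)*6)) = -9181*(-33115 + 2*(3*6)*(-51 + 3*6)) = -9181*(-33115 + 2*18*(-51 + 18)) = -9181*(-33115 + 2*18*(-33)) = -9181*(-33115 - 1188) = -9181*(-34303) = 314935843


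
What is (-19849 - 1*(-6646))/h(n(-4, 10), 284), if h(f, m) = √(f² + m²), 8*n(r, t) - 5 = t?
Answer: -105624*√5162209/5162209 ≈ -46.488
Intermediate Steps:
n(r, t) = 5/8 + t/8
(-19849 - 1*(-6646))/h(n(-4, 10), 284) = (-19849 - 1*(-6646))/(√((5/8 + (⅛)*10)² + 284²)) = (-19849 + 6646)/(√((5/8 + 5/4)² + 80656)) = -13203/√((15/8)² + 80656) = -13203/√(225/64 + 80656) = -13203*8*√5162209/5162209 = -105624*√5162209/5162209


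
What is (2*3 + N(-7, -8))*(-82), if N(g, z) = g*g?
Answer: -4510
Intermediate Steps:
N(g, z) = g**2
(2*3 + N(-7, -8))*(-82) = (2*3 + (-7)**2)*(-82) = (6 + 49)*(-82) = 55*(-82) = -4510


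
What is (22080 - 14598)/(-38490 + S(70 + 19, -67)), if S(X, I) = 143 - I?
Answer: -43/220 ≈ -0.19545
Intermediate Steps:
(22080 - 14598)/(-38490 + S(70 + 19, -67)) = (22080 - 14598)/(-38490 + (143 - 1*(-67))) = 7482/(-38490 + (143 + 67)) = 7482/(-38490 + 210) = 7482/(-38280) = 7482*(-1/38280) = -43/220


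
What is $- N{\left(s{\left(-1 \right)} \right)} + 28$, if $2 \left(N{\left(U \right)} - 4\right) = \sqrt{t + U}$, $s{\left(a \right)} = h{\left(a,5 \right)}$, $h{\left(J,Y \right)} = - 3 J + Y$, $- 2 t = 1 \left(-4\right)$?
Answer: $24 - \frac{\sqrt{10}}{2} \approx 22.419$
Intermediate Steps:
$t = 2$ ($t = - \frac{1 \left(-4\right)}{2} = \left(- \frac{1}{2}\right) \left(-4\right) = 2$)
$h{\left(J,Y \right)} = Y - 3 J$
$s{\left(a \right)} = 5 - 3 a$
$N{\left(U \right)} = 4 + \frac{\sqrt{2 + U}}{2}$
$- N{\left(s{\left(-1 \right)} \right)} + 28 = - (4 + \frac{\sqrt{2 + \left(5 - -3\right)}}{2}) + 28 = - (4 + \frac{\sqrt{2 + \left(5 + 3\right)}}{2}) + 28 = - (4 + \frac{\sqrt{2 + 8}}{2}) + 28 = - (4 + \frac{\sqrt{10}}{2}) + 28 = \left(-4 - \frac{\sqrt{10}}{2}\right) + 28 = 24 - \frac{\sqrt{10}}{2}$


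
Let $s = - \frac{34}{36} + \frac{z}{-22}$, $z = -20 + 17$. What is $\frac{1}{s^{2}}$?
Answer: $\frac{9801}{6400} \approx 1.5314$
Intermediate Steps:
$z = -3$
$s = - \frac{80}{99}$ ($s = - \frac{34}{36} - \frac{3}{-22} = \left(-34\right) \frac{1}{36} - - \frac{3}{22} = - \frac{17}{18} + \frac{3}{22} = - \frac{80}{99} \approx -0.80808$)
$\frac{1}{s^{2}} = \frac{1}{\left(- \frac{80}{99}\right)^{2}} = \frac{1}{\frac{6400}{9801}} = \frac{9801}{6400}$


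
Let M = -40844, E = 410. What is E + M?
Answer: -40434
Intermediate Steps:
E + M = 410 - 40844 = -40434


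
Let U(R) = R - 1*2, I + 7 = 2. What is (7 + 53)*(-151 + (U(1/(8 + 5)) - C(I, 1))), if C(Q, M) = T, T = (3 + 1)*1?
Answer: -122400/13 ≈ -9415.4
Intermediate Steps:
I = -5 (I = -7 + 2 = -5)
U(R) = -2 + R (U(R) = R - 2 = -2 + R)
T = 4 (T = 4*1 = 4)
C(Q, M) = 4
(7 + 53)*(-151 + (U(1/(8 + 5)) - C(I, 1))) = (7 + 53)*(-151 + ((-2 + 1/(8 + 5)) - 1*4)) = 60*(-151 + ((-2 + 1/13) - 4)) = 60*(-151 + (-25/13 - 4)) = 60*(-151 - 77/13) = 60*(-2040/13) = -122400/13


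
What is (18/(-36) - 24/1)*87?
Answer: -4263/2 ≈ -2131.5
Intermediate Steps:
(18/(-36) - 24/1)*87 = (18*(-1/36) - 24*1)*87 = (-1/2 - 24)*87 = -49/2*87 = -4263/2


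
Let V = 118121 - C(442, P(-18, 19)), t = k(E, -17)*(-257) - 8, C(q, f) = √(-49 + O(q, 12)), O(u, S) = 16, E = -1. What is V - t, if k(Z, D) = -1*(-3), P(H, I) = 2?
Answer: 118900 - I*√33 ≈ 1.189e+5 - 5.7446*I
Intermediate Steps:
k(Z, D) = 3
C(q, f) = I*√33 (C(q, f) = √(-49 + 16) = √(-33) = I*√33)
t = -779 (t = 3*(-257) - 8 = -771 - 8 = -779)
V = 118121 - I*√33 ≈ 1.1812e+5 - 5.7446*I
V - t = (118121 - I*√33) - 1*(-779) = (118121 - I*√33) + 779 = 118900 - I*√33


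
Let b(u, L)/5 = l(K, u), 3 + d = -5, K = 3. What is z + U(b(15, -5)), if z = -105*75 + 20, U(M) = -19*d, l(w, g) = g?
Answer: -7703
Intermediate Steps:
d = -8 (d = -3 - 5 = -8)
b(u, L) = 5*u
U(M) = 152 (U(M) = -19*(-8) = 152)
z = -7855 (z = -7875 + 20 = -7855)
z + U(b(15, -5)) = -7855 + 152 = -7703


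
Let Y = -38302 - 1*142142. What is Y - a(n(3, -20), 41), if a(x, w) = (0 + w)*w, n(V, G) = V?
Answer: -182125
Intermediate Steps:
Y = -180444 (Y = -38302 - 142142 = -180444)
a(x, w) = w² (a(x, w) = w*w = w²)
Y - a(n(3, -20), 41) = -180444 - 1*41² = -180444 - 1*1681 = -180444 - 1681 = -182125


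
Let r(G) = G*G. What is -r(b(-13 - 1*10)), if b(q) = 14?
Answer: -196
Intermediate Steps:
r(G) = G²
-r(b(-13 - 1*10)) = -1*14² = -1*196 = -196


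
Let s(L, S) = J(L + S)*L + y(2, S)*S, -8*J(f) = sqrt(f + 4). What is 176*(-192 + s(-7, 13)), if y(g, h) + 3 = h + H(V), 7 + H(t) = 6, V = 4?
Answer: -13200 + 154*sqrt(10) ≈ -12713.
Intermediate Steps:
H(t) = -1 (H(t) = -7 + 6 = -1)
J(f) = -sqrt(4 + f)/8 (J(f) = -sqrt(f + 4)/8 = -sqrt(4 + f)/8)
y(g, h) = -4 + h (y(g, h) = -3 + (h - 1) = -3 + (-1 + h) = -4 + h)
s(L, S) = S*(-4 + S) - L*sqrt(4 + L + S)/8 (s(L, S) = (-sqrt(4 + (L + S))/8)*L + (-4 + S)*S = (-sqrt(4 + L + S)/8)*L + S*(-4 + S) = -L*sqrt(4 + L + S)/8 + S*(-4 + S) = S*(-4 + S) - L*sqrt(4 + L + S)/8)
176*(-192 + s(-7, 13)) = 176*(-192 + (13*(-4 + 13) - 1/8*(-7)*sqrt(4 - 7 + 13))) = 176*(-192 + (13*9 - 1/8*(-7)*sqrt(10))) = 176*(-192 + (117 + 7*sqrt(10)/8)) = 176*(-75 + 7*sqrt(10)/8) = -13200 + 154*sqrt(10)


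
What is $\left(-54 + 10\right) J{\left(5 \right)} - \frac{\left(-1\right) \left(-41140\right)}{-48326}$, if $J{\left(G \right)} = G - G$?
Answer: $\frac{20570}{24163} \approx 0.8513$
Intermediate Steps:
$J{\left(G \right)} = 0$
$\left(-54 + 10\right) J{\left(5 \right)} - \frac{\left(-1\right) \left(-41140\right)}{-48326} = \left(-54 + 10\right) 0 - \frac{\left(-1\right) \left(-41140\right)}{-48326} = \left(-44\right) 0 - 41140 \left(- \frac{1}{48326}\right) = 0 - - \frac{20570}{24163} = 0 + \frac{20570}{24163} = \frac{20570}{24163}$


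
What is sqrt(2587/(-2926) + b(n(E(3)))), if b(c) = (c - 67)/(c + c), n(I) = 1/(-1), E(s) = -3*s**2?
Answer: sqrt(283520622)/2926 ≈ 5.7546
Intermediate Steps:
n(I) = -1 (n(I) = 1*(-1) = -1)
b(c) = (-67 + c)/(2*c) (b(c) = (-67 + c)/((2*c)) = (-67 + c)*(1/(2*c)) = (-67 + c)/(2*c))
sqrt(2587/(-2926) + b(n(E(3)))) = sqrt(2587/(-2926) + (1/2)*(-67 - 1)/(-1)) = sqrt(2587*(-1/2926) + (1/2)*(-1)*(-68)) = sqrt(-2587/2926 + 34) = sqrt(96897/2926) = sqrt(283520622)/2926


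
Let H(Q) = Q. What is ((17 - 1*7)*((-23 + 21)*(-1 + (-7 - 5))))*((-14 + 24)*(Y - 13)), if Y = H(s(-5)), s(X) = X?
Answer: -46800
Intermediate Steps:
Y = -5
((17 - 1*7)*((-23 + 21)*(-1 + (-7 - 5))))*((-14 + 24)*(Y - 13)) = ((17 - 1*7)*((-23 + 21)*(-1 + (-7 - 5))))*((-14 + 24)*(-5 - 13)) = ((17 - 7)*(-2*(-1 - 12)))*(10*(-18)) = (10*(-2*(-13)))*(-180) = (10*26)*(-180) = 260*(-180) = -46800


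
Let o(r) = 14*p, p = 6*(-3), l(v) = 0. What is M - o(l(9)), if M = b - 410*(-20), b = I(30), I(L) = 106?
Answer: 8558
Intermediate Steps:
b = 106
p = -18
o(r) = -252 (o(r) = 14*(-18) = -252)
M = 8306 (M = 106 - 410*(-20) = 106 + 8200 = 8306)
M - o(l(9)) = 8306 - 1*(-252) = 8306 + 252 = 8558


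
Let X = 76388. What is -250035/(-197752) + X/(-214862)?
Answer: 19308570197/21244695112 ≈ 0.90886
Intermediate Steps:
-250035/(-197752) + X/(-214862) = -250035/(-197752) + 76388/(-214862) = -250035*(-1/197752) + 76388*(-1/214862) = 250035/197752 - 38194/107431 = 19308570197/21244695112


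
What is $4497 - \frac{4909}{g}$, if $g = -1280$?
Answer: $\frac{5761069}{1280} \approx 4500.8$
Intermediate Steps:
$4497 - \frac{4909}{g} = 4497 - \frac{4909}{-1280} = 4497 - 4909 \left(- \frac{1}{1280}\right) = 4497 - - \frac{4909}{1280} = 4497 + \frac{4909}{1280} = \frac{5761069}{1280}$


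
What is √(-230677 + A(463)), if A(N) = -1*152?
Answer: I*√230829 ≈ 480.45*I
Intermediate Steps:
A(N) = -152
√(-230677 + A(463)) = √(-230677 - 152) = √(-230829) = I*√230829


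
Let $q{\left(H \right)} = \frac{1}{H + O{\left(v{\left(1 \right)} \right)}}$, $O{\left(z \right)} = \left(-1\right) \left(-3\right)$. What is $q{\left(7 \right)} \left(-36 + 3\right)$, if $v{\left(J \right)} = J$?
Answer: $- \frac{33}{10} \approx -3.3$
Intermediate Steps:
$O{\left(z \right)} = 3$
$q{\left(H \right)} = \frac{1}{3 + H}$ ($q{\left(H \right)} = \frac{1}{H + 3} = \frac{1}{3 + H}$)
$q{\left(7 \right)} \left(-36 + 3\right) = \frac{-36 + 3}{3 + 7} = \frac{1}{10} \left(-33\right) = - \frac{33}{10}$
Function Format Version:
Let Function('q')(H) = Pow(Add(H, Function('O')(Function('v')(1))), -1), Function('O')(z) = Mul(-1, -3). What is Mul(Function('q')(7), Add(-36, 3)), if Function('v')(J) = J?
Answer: Rational(-33, 10) ≈ -3.3000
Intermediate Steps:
Function('O')(z) = 3
Function('q')(H) = Pow(Add(3, H), -1) (Function('q')(H) = Pow(Add(H, 3), -1) = Pow(Add(3, H), -1))
Mul(Function('q')(7), Add(-36, 3)) = Mul(Pow(Add(3, 7), -1), Add(-36, 3)) = Mul(Pow(10, -1), -33) = Mul(Rational(1, 10), -33) = Rational(-33, 10)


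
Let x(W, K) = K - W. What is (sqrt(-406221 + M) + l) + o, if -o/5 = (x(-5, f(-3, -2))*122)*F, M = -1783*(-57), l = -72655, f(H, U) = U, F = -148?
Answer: 198185 + I*sqrt(304590) ≈ 1.9819e+5 + 551.9*I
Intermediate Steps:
M = 101631
o = 270840 (o = -5*(-2 - 1*(-5))*122*(-148) = -5*(-2 + 5)*122*(-148) = -5*3*122*(-148) = -1830*(-148) = -5*(-54168) = 270840)
(sqrt(-406221 + M) + l) + o = (sqrt(-406221 + 101631) - 72655) + 270840 = (sqrt(-304590) - 72655) + 270840 = (I*sqrt(304590) - 72655) + 270840 = (-72655 + I*sqrt(304590)) + 270840 = 198185 + I*sqrt(304590)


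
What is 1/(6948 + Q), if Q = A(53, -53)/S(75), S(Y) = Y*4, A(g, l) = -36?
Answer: 25/173697 ≈ 0.00014393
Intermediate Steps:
S(Y) = 4*Y
Q = -3/25 (Q = -36/(4*75) = -36/300 = -36*1/300 = -3/25 ≈ -0.12000)
1/(6948 + Q) = 1/(6948 - 3/25) = 1/(173697/25) = 25/173697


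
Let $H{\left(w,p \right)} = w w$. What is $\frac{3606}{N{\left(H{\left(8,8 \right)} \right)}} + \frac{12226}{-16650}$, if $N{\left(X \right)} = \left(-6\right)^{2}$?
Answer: $\frac{1655549}{16650} \approx 99.432$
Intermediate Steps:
$H{\left(w,p \right)} = w^{2}$
$N{\left(X \right)} = 36$
$\frac{3606}{N{\left(H{\left(8,8 \right)} \right)}} + \frac{12226}{-16650} = \frac{3606}{36} + \frac{12226}{-16650} = 3606 \cdot \frac{1}{36} + 12226 \left(- \frac{1}{16650}\right) = \frac{601}{6} - \frac{6113}{8325} = \frac{1655549}{16650}$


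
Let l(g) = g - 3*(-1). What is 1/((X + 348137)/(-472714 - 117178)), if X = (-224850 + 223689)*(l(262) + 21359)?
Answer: 589892/24757327 ≈ 0.023827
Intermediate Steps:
l(g) = 3 + g (l(g) = g + 3 = 3 + g)
X = -25105464 (X = (-224850 + 223689)*((3 + 262) + 21359) = -1161*(265 + 21359) = -1161*21624 = -25105464)
1/((X + 348137)/(-472714 - 117178)) = 1/((-25105464 + 348137)/(-472714 - 117178)) = 1/(-24757327/(-589892)) = 1/(-24757327*(-1/589892)) = 1/(24757327/589892) = 589892/24757327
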